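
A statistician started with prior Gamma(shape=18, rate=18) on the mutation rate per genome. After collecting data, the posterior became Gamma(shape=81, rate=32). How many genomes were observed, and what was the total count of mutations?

n = 14 genomes with total 63 mutations

Gamma–Poisson conjugacy: posterior shape = α + Σxᵢ, posterior rate = β + n.
Matching: Σxᵢ = 81 − 18 = 63 and n = 32 − 18 = 14.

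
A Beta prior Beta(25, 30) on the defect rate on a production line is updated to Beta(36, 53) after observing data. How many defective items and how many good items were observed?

Under Beta–binomial conjugacy the posterior parameters are (α+s, β+f).
Match parameters: s=36−25=11, f=53−30=23.

11 defective items and 23 good items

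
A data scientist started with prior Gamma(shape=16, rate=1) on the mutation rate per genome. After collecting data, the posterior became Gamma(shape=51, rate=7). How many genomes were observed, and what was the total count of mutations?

n = 6 genomes with total 35 mutations

A Gamma(α, β) prior (rate parametrization) on a Poisson rate with n observations summing to S gives posterior Gamma(α+S, β+n).
Matching: Σxᵢ = 51 − 16 = 35 and n = 7 − 1 = 6.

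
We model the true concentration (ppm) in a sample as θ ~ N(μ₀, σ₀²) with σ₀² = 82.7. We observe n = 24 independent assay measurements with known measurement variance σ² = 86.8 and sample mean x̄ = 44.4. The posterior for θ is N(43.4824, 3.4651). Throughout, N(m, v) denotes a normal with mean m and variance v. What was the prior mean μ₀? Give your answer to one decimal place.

With known observation variance, the Normal–Normal posterior has precision τ_n = τ₀ + n/σ² and mean μ_n = (τ₀μ₀ + (n/σ²)x̄)/τ_n.
Here τ₀ = 1/82.7 = 0.012092 and τ_data = 24/86.8 = 0.276498, so τ_n = 0.288590.
Rearranging for μ₀: μ₀ = (μ_n·τ_n − τ_data·x̄)/τ₀ = (43.4824·0.288590 − 0.276498·44.4) / 0.012092 = 0.272075/0.012092 ≈ 22.5.

μ₀ = 22.5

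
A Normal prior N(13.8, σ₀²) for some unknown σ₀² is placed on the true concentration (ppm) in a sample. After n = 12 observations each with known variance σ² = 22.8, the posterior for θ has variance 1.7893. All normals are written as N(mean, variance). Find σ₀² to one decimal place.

σ₀² = 30.7

Posterior precision equals prior precision plus data precision: 1/σ_n² = 1/σ₀² + n/σ².
So 1/σ₀² = 1/1.7893 − 12/22.8 = 0.558878 − 0.526316 = 0.032562.
Hence σ₀² = 1/0.032562 ≈ 30.7.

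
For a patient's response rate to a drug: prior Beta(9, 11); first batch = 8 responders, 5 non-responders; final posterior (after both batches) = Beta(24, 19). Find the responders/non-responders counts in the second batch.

7 responders and 3 non-responders

Because Beta–binomial updating is additive in the counts, the combined data contributed (α_post−α_prior, β_post−β_prior) successes and failures.
Total across both batches: 24−9=15 responders, 19−11=8 non-responders.
Subtract the first batch: 15−8=7 responders and 8−5=3 non-responders.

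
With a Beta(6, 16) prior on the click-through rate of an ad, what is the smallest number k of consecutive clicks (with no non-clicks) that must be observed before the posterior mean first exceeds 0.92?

After k clicks and 0 non-clicks the posterior is Beta(6+k, 16), with mean (6+k)/(6+16+k).
Set (6+k)/(22+k) > 0.92 and solve: k > (0.92·22 − 6)/(1 − 0.92) = 178.000.
The smallest integer exceeding 178.000 is 179, and checking k=179: (185)/(201) = 0.9204 > 0.92.

k = 179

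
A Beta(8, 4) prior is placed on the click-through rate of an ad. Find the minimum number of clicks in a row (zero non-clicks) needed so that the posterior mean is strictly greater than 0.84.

After k clicks and 0 non-clicks the posterior is Beta(8+k, 4), with mean (8+k)/(8+4+k).
Set (8+k)/(12+k) > 0.84 and solve: k > (0.84·12 − 8)/(1 − 0.84) = 13.000.
The smallest integer exceeding 13.000 is 14, and checking k=14: (22)/(26) = 0.8462 > 0.84.

k = 14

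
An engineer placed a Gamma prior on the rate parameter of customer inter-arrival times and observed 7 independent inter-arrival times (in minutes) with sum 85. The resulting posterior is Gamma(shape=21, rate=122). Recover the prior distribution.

Gamma–exponential conjugacy: posterior shape = α + n, posterior rate = β + Σtᵢ.
So α = 21 − 7 = 14 and β = 122 − 85 = 37.

Gamma(shape=14, rate=37)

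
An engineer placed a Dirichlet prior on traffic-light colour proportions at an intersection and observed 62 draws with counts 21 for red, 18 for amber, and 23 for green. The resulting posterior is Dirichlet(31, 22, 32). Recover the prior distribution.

For a Dirichlet(α) prior with multinomial counts c, the posterior is Dirichlet(α + c) componentwise.
Subtract each count from the matching posterior parameter: 31−21=10, 22−18=4, 32−23=9.

Dirichlet(10, 4, 9)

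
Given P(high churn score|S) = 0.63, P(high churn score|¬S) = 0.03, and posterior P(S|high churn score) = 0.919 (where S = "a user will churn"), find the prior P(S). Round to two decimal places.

P(S) = 0.35

Bayes' rule in odds form gives O(S|E) = O(S)·[P(E|S)/P(E|¬S)], hence O(S) = O(S|E)/LR.
Posterior odds = 0.919/(1−0.919) = 11.3457. LR = 0.63/0.03 = 21.0000.
Prior odds = 11.3457/21.0000 = 0.5403, so P(S) = 0.5403/(1+0.5403) ≈ 0.35.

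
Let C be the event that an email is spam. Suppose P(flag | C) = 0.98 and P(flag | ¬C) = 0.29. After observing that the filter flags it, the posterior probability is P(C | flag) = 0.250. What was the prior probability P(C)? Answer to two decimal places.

In odds form, posterior odds = prior odds × likelihood ratio, so prior odds = posterior odds ÷ LR.
Posterior odds = 0.250/(1−0.250) = 0.3333. LR = 0.98/0.29 = 3.3793.
Prior odds = 0.3333/3.3793 = 0.0986, so P(C) = 0.0986/(1+0.0986) ≈ 0.09.

P(C) = 0.09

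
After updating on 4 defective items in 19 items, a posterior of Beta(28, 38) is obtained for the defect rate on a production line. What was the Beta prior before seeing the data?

A Beta(α, β) prior with s successes and f failures in binomial data gives a Beta(α+s, β+f) posterior.
So α = 28 − 4 = 24 and β = 38 − 15 = 23.

Beta(24, 23)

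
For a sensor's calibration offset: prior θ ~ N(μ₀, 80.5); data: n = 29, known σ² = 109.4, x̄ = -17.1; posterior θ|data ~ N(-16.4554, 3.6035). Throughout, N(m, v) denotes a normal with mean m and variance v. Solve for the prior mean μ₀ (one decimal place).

μ₀ = -2.7

With known observation variance, the Normal–Normal posterior has precision τ_n = τ₀ + n/σ² and mean μ_n = (τ₀μ₀ + (n/σ²)x̄)/τ_n.
Here τ₀ = 1/80.5 = 0.012422 and τ_data = 29/109.4 = 0.265082, so τ_n = 0.277504.
Rearranging for μ₀: μ₀ = (μ_n·τ_n − τ_data·x̄)/τ₀ = (-16.4554·0.277504 − 0.265082·-17.1) / 0.012422 = -0.033537/0.012422 ≈ -2.7.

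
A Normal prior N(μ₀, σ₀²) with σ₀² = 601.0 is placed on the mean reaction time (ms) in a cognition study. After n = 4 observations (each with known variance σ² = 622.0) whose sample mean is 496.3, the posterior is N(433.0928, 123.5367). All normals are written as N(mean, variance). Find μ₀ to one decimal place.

The posterior mean is a precision-weighted average: μ_n = (τ₀μ₀ + τ_data·x̄)/(τ₀+τ_data), with τ₀=1/σ₀² and τ_data=n/σ².
Here τ₀ = 1/601.0 = 0.001664 and τ_data = 4/622.0 = 0.006431, so τ_n = 0.008095.
Rearranging for μ₀: μ₀ = (μ_n·τ_n − τ_data·x̄)/τ₀ = (433.0928·0.008095 − 0.006431·496.3) / 0.001664 = 0.314181/0.001664 ≈ 188.8.

μ₀ = 188.8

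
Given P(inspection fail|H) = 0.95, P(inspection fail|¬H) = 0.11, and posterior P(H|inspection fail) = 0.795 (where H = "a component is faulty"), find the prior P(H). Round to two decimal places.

In odds form, posterior odds = prior odds × likelihood ratio, so prior odds = posterior odds ÷ LR.
Posterior odds = 0.795/(1−0.795) = 3.8780. LR = 0.95/0.11 = 8.6364.
Prior odds = 3.8780/8.6364 = 0.4490, so P(H) = 0.4490/(1+0.4490) ≈ 0.31.

P(H) = 0.31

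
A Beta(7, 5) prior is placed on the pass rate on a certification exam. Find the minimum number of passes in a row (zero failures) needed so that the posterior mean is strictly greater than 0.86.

After k passes and 0 failures the posterior is Beta(7+k, 5), with mean (7+k)/(7+5+k).
Set (7+k)/(12+k) > 0.86 and solve: k > (0.86·12 − 7)/(1 − 0.86) = 23.714.
The smallest integer exceeding 23.714 is 24.

k = 24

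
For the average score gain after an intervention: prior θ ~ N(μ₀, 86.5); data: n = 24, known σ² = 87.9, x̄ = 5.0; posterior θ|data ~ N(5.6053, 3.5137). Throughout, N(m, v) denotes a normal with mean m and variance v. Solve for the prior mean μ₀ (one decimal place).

μ₀ = 19.9

With known observation variance, the Normal–Normal posterior has precision τ_n = τ₀ + n/σ² and mean μ_n = (τ₀μ₀ + (n/σ²)x̄)/τ_n.
Here τ₀ = 1/86.5 = 0.011561 and τ_data = 24/87.9 = 0.273038, so τ_n = 0.284599.
Rearranging for μ₀: μ₀ = (μ_n·τ_n − τ_data·x̄)/τ₀ = (5.6053·0.284599 − 0.273038·5.0) / 0.011561 = 0.230073/0.011561 ≈ 19.9.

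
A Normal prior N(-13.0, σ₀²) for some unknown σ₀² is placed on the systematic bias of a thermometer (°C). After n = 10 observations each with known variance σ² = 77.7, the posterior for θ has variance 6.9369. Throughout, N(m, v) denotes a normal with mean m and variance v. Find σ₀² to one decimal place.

σ₀² = 64.7

Posterior precision equals prior precision plus data precision: 1/σ_n² = 1/σ₀² + n/σ².
So 1/σ₀² = 1/6.9369 − 10/77.7 = 0.144157 − 0.128700 = 0.015457.
Hence σ₀² = 1/0.015457 ≈ 64.7.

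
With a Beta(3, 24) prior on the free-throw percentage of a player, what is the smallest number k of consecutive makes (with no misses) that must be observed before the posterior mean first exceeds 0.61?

After k makes and 0 misses the posterior is Beta(3+k, 24), with mean (3+k)/(3+24+k).
Set (3+k)/(27+k) > 0.61 and solve: k > (0.61·27 − 3)/(1 − 0.61) = 34.538.
The smallest integer exceeding 34.538 is 35.

k = 35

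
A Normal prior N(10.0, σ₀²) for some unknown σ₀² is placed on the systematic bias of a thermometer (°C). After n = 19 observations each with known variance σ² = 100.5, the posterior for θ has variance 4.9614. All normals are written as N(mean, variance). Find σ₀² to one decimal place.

σ₀² = 80.0

For the Normal–Normal model with known σ², precisions add: τ_n = τ₀ + n/σ².
So 1/σ₀² = 1/4.9614 − 19/100.5 = 0.201556 − 0.189055 = 0.012501.
Hence σ₀² = 1/0.012501 ≈ 80.0.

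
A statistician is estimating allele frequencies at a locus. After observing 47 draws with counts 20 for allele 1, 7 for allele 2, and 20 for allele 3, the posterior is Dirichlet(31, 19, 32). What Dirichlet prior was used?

For a Dirichlet(α) prior with multinomial counts c, the posterior is Dirichlet(α + c) componentwise.
Subtract each count from the matching posterior parameter: 31−20=11, 19−7=12, 32−20=12.

Dirichlet(11, 12, 12)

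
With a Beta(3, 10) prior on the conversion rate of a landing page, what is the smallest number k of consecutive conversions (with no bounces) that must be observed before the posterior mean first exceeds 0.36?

k = 3

After k conversions and 0 bounces the posterior is Beta(3+k, 10), with mean (3+k)/(3+10+k).
Set (3+k)/(13+k) > 0.36 and solve: k > (0.36·13 − 3)/(1 − 0.36) = 2.625.
The smallest integer exceeding 2.625 is 3, and checking k=3: (6)/(16) = 0.3750 > 0.36.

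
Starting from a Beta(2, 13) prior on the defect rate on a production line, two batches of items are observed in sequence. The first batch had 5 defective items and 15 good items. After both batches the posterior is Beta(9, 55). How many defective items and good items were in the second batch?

Because Beta–binomial updating is additive in the counts, the combined data contributed (α_post−α_prior, β_post−β_prior) successes and failures.
Total across both batches: 9−2=7 defective items, 55−13=42 good items.
Subtract the first batch: 7−5=2 defective items and 42−15=27 good items.

2 defective items and 27 good items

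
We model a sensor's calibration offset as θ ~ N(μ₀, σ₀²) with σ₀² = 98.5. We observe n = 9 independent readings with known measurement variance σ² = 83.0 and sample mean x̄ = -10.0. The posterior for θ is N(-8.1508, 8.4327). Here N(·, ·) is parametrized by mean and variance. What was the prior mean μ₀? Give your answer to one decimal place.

μ₀ = 11.6

With known observation variance, the Normal–Normal posterior has precision τ_n = τ₀ + n/σ² and mean μ_n = (τ₀μ₀ + (n/σ²)x̄)/τ_n.
Here τ₀ = 1/98.5 = 0.010152 and τ_data = 9/83.0 = 0.108434, so τ_n = 0.118586.
Rearranging for μ₀: μ₀ = (μ_n·τ_n − τ_data·x̄)/τ₀ = (-8.1508·0.118586 − 0.108434·-10.0) / 0.010152 = 0.117769/0.010152 ≈ 11.6.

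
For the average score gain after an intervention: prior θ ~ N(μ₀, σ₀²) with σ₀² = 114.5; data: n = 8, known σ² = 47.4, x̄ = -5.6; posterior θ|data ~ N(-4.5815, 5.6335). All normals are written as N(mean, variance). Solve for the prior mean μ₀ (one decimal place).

The posterior mean is a precision-weighted average: μ_n = (τ₀μ₀ + τ_data·x̄)/(τ₀+τ_data), with τ₀=1/σ₀² and τ_data=n/σ².
Here τ₀ = 1/114.5 = 0.008734 and τ_data = 8/47.4 = 0.168776, so τ_n = 0.177510.
Rearranging for μ₀: μ₀ = (μ_n·τ_n − τ_data·x̄)/τ₀ = (-4.5815·0.177510 − 0.168776·-5.6) / 0.008734 = 0.131884/0.008734 ≈ 15.1.

μ₀ = 15.1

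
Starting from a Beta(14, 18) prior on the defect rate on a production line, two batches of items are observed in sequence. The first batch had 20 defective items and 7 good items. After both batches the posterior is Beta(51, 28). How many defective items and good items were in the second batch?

Sequential conjugate updates are equivalent to a single update on the pooled data, so total successes = posterior α − prior α and total failures = posterior β − prior β.
Total across both batches: 51−14=37 defective items, 28−18=10 good items.
Subtract the first batch: 37−20=17 defective items and 10−7=3 good items.

17 defective items and 3 good items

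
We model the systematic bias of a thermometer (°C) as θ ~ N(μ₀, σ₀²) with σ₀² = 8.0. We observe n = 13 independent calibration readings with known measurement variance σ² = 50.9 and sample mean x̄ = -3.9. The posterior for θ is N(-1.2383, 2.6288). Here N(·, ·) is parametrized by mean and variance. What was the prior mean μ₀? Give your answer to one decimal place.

μ₀ = 4.2

With known observation variance, the Normal–Normal posterior has precision τ_n = τ₀ + n/σ² and mean μ_n = (τ₀μ₀ + (n/σ²)x̄)/τ_n.
Here τ₀ = 1/8.0 = 0.125000 and τ_data = 13/50.9 = 0.255403, so τ_n = 0.380403.
Rearranging for μ₀: μ₀ = (μ_n·τ_n − τ_data·x̄)/τ₀ = (-1.2383·0.380403 − 0.255403·-3.9) / 0.125000 = 0.525019/0.125000 ≈ 4.2.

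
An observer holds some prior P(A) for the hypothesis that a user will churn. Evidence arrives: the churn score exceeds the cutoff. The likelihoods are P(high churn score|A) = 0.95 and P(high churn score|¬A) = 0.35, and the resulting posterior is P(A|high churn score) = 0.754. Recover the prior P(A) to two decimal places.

P(A) = 0.53

In odds form, posterior odds = prior odds × likelihood ratio, so prior odds = posterior odds ÷ LR.
Posterior odds = 0.754/(1−0.754) = 3.0650. LR = 0.95/0.35 = 2.7143.
Prior odds = 3.0650/2.7143 = 1.1292, so P(A) = 1.1292/(1+1.1292) ≈ 0.53.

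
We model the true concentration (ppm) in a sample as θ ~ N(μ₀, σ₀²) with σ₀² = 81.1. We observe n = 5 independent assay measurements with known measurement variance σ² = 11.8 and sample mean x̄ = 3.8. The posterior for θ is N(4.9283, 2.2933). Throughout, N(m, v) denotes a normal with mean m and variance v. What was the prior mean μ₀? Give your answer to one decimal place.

With known observation variance, the Normal–Normal posterior has precision τ_n = τ₀ + n/σ² and mean μ_n = (τ₀μ₀ + (n/σ²)x̄)/τ_n.
Here τ₀ = 1/81.1 = 0.012330 and τ_data = 5/11.8 = 0.423729, so τ_n = 0.436059.
Rearranging for μ₀: μ₀ = (μ_n·τ_n − τ_data·x̄)/τ₀ = (4.9283·0.436059 − 0.423729·3.8) / 0.012330 = 0.538859/0.012330 ≈ 43.7.

μ₀ = 43.7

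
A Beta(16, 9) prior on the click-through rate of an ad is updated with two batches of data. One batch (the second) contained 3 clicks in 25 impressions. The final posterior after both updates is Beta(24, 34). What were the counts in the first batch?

5 clicks and 3 non-clicks

Sequential conjugate updates are equivalent to a single update on the pooled data, so total successes = posterior α − prior α and total failures = posterior β − prior β.
Total across both batches: 24−16=8 clicks, 34−9=25 non-clicks.
Subtract the second batch: 8−3=5 clicks and 25−22=3 non-clicks.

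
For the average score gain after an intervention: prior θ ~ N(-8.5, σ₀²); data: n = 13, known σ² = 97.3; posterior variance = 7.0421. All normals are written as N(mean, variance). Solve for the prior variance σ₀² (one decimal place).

σ₀² = 119.1

Posterior precision equals prior precision plus data precision: 1/σ_n² = 1/σ₀² + n/σ².
So 1/σ₀² = 1/7.0421 − 13/97.3 = 0.142003 − 0.133607 = 0.008396.
Hence σ₀² = 1/0.008396 ≈ 119.1.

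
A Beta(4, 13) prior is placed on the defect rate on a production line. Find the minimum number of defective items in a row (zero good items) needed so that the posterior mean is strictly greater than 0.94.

After k defective items and 0 good items the posterior is Beta(4+k, 13), with mean (4+k)/(4+13+k).
Set (4+k)/(17+k) > 0.94 and solve: k > (0.94·17 − 4)/(1 − 0.94) = 199.667.
The smallest integer exceeding 199.667 is 200.

k = 200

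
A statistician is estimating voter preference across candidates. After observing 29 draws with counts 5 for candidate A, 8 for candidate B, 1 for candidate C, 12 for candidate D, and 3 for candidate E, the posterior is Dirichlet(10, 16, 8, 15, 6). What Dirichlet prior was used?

For a Dirichlet(α) prior with multinomial counts c, the posterior is Dirichlet(α + c) componentwise.
Subtract each count from the matching posterior parameter: 10−5=5, 16−8=8, 8−1=7, 15−12=3, 6−3=3.

Dirichlet(5, 8, 7, 3, 3)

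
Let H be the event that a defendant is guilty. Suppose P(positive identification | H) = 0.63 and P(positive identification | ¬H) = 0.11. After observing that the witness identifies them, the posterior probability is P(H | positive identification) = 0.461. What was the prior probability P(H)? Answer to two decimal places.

Bayes' rule in odds form gives O(H|E) = O(H)·[P(E|H)/P(E|¬H)], hence O(H) = O(H|E)/LR.
Posterior odds = 0.461/(1−0.461) = 0.8553. LR = 0.63/0.11 = 5.7273.
Prior odds = 0.8553/5.7273 = 0.1493, so P(H) = 0.1493/(1+0.1493) ≈ 0.13.

P(H) = 0.13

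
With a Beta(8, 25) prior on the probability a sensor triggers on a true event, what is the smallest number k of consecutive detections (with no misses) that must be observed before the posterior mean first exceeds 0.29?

After k detections and 0 misses the posterior is Beta(8+k, 25), with mean (8+k)/(8+25+k).
Set (8+k)/(33+k) > 0.29 and solve: k > (0.29·33 − 8)/(1 − 0.29) = 2.211.
The smallest integer exceeding 2.211 is 3, and checking k=3: (11)/(36) = 0.3056 > 0.29.

k = 3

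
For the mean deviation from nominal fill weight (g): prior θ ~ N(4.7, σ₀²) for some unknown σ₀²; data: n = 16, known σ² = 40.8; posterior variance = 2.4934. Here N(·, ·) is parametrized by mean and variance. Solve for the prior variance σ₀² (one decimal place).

σ₀² = 112.3

For the Normal–Normal model with known σ², precisions add: τ_n = τ₀ + n/σ².
So 1/σ₀² = 1/2.4934 − 16/40.8 = 0.401059 − 0.392157 = 0.008902.
Hence σ₀² = 1/0.008902 ≈ 112.3.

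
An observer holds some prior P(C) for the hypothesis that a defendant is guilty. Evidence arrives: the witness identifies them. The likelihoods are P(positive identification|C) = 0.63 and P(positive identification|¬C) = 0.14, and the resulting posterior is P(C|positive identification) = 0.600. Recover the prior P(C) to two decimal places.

Bayes' rule in odds form gives O(C|E) = O(C)·[P(E|C)/P(E|¬C)], hence O(C) = O(C|E)/LR.
Posterior odds = 0.600/(1−0.600) = 1.5000. LR = 0.63/0.14 = 4.5000.
Prior odds = 1.5000/4.5000 = 0.3333, so P(C) = 0.3333/(1+0.3333) ≈ 0.25.

P(C) = 0.25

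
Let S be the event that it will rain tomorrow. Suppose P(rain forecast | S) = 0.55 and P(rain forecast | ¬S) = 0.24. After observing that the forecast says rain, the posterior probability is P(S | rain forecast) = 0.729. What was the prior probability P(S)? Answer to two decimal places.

P(S) = 0.54

In odds form, posterior odds = prior odds × likelihood ratio, so prior odds = posterior odds ÷ LR.
Posterior odds = 0.729/(1−0.729) = 2.6900. LR = 0.55/0.24 = 2.2917.
Prior odds = 2.6900/2.2917 = 1.1738, so P(S) = 1.1738/(1+1.1738) ≈ 0.54.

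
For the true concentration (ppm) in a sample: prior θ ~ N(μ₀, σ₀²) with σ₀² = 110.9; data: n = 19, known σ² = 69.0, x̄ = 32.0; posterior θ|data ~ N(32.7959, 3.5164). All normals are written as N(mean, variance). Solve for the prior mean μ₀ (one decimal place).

μ₀ = 57.1

With known observation variance, the Normal–Normal posterior has precision τ_n = τ₀ + n/σ² and mean μ_n = (τ₀μ₀ + (n/σ²)x̄)/τ_n.
Here τ₀ = 1/110.9 = 0.009017 and τ_data = 19/69.0 = 0.275362, so τ_n = 0.284379.
Rearranging for μ₀: μ₀ = (μ_n·τ_n − τ_data·x̄)/τ₀ = (32.7959·0.284379 − 0.275362·32.0) / 0.009017 = 0.514881/0.009017 ≈ 57.1.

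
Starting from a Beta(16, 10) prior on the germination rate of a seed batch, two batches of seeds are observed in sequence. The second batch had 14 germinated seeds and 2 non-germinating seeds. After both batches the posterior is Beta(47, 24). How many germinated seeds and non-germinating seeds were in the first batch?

Sequential conjugate updates are equivalent to a single update on the pooled data, so total successes = posterior α − prior α and total failures = posterior β − prior β.
Total across both batches: 47−16=31 germinated seeds, 24−10=14 non-germinating seeds.
Subtract the second batch: 31−14=17 germinated seeds and 14−2=12 non-germinating seeds.

17 germinated seeds and 12 non-germinating seeds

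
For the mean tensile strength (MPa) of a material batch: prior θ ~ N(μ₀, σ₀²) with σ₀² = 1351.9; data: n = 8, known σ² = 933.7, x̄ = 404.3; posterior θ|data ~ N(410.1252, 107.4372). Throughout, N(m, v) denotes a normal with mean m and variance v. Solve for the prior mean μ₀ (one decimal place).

μ₀ = 477.6

The posterior mean is a precision-weighted average: μ_n = (τ₀μ₀ + τ_data·x̄)/(τ₀+τ_data), with τ₀=1/σ₀² and τ_data=n/σ².
Here τ₀ = 1/1351.9 = 0.000740 and τ_data = 8/933.7 = 0.008568, so τ_n = 0.009308.
Rearranging for μ₀: μ₀ = (μ_n·τ_n − τ_data·x̄)/τ₀ = (410.1252·0.009308 − 0.008568·404.3) / 0.000740 = 0.353403/0.000740 ≈ 477.6.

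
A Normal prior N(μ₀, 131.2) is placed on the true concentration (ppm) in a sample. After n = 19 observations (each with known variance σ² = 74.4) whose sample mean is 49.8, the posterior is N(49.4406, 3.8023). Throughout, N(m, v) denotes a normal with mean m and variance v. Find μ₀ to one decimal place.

The posterior mean is a precision-weighted average: μ_n = (τ₀μ₀ + τ_data·x̄)/(τ₀+τ_data), with τ₀=1/σ₀² and τ_data=n/σ².
Here τ₀ = 1/131.2 = 0.007622 and τ_data = 19/74.4 = 0.255376, so τ_n = 0.262998.
Rearranging for μ₀: μ₀ = (μ_n·τ_n − τ_data·x̄)/τ₀ = (49.4406·0.262998 − 0.255376·49.8) / 0.007622 = 0.285054/0.007622 ≈ 37.4.

μ₀ = 37.4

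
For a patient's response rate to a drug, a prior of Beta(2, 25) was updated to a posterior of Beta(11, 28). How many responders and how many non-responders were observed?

Under Beta–binomial conjugacy the posterior parameters are (a+s, b+f).
So s = 11 − 2 = 9 and f = 28 − 25 = 3.

9 responders and 3 non-responders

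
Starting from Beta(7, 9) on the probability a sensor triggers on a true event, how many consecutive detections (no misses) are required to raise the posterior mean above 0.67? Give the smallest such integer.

k = 12

After k detections and 0 misses the posterior is Beta(7+k, 9), with mean (7+k)/(7+9+k).
Set (7+k)/(16+k) > 0.67 and solve: k > (0.67·16 − 7)/(1 − 0.67) = 11.273.
The smallest integer exceeding 11.273 is 12.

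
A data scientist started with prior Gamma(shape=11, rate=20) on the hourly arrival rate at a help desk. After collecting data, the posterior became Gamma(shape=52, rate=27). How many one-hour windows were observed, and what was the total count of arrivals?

n = 7 one-hour windows with total 41 arrivals

A Gamma(α, β) prior (rate parametrization) on a Poisson rate with n observations summing to S gives posterior Gamma(α+S, β+n).
Matching: Σxᵢ = 52 − 11 = 41 and n = 27 − 20 = 7.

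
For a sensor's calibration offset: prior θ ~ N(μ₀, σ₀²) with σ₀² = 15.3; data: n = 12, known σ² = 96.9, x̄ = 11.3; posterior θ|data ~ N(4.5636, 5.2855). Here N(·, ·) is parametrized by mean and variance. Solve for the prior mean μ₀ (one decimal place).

μ₀ = -8.2

The posterior mean is a precision-weighted average: μ_n = (τ₀μ₀ + τ_data·x̄)/(τ₀+τ_data), with τ₀=1/σ₀² and τ_data=n/σ².
Here τ₀ = 1/15.3 = 0.065359 and τ_data = 12/96.9 = 0.123839, so τ_n = 0.189198.
Rearranging for μ₀: μ₀ = (μ_n·τ_n − τ_data·x̄)/τ₀ = (4.5636·0.189198 − 0.123839·11.3) / 0.065359 = -0.535957/0.065359 ≈ -8.2.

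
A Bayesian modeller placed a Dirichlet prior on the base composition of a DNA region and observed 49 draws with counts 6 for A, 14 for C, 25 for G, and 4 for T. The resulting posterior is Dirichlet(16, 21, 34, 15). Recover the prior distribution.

For a Dirichlet(α) prior with multinomial counts c, the posterior is Dirichlet(α + c) componentwise.
Subtract each count from the matching posterior parameter: 16−6=10, 21−14=7, 34−25=9, 15−4=11.

Dirichlet(10, 7, 9, 11)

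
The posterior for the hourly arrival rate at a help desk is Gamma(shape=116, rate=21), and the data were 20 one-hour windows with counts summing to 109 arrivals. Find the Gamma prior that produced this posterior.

A Gamma(α, β) prior (rate parametrization) on a Poisson rate with n observations summing to S gives posterior Gamma(α+S, β+n).
So α = 116 − 109 = 7 and β = 21 − 20 = 1.

Gamma(shape=7, rate=1)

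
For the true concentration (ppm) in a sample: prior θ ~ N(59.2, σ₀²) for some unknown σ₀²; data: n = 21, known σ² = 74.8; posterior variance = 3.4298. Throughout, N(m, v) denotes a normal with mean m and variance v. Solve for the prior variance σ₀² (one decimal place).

σ₀² = 92.5

Posterior precision equals prior precision plus data precision: 1/σ_n² = 1/σ₀² + n/σ².
So 1/σ₀² = 1/3.4298 − 21/74.8 = 0.291562 − 0.280749 = 0.010813.
Hence σ₀² = 1/0.010813 ≈ 92.5.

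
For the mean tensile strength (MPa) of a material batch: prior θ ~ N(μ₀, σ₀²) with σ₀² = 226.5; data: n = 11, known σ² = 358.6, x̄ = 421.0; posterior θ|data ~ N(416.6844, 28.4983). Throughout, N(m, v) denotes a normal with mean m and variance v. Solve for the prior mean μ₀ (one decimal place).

With known observation variance, the Normal–Normal posterior has precision τ_n = τ₀ + n/σ² and mean μ_n = (τ₀μ₀ + (n/σ²)x̄)/τ_n.
Here τ₀ = 1/226.5 = 0.004415 and τ_data = 11/358.6 = 0.030675, so τ_n = 0.035090.
Rearranging for μ₀: μ₀ = (μ_n·τ_n − τ_data·x̄)/τ₀ = (416.6844·0.035090 − 0.030675·421.0) / 0.004415 = 1.707281/0.004415 ≈ 386.7.

μ₀ = 386.7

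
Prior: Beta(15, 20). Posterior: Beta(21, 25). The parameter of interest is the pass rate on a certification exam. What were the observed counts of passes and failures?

Under Beta–binomial conjugacy the posterior parameters are (a+s, b+f).
Match parameters: s=21−15=6, f=25−20=5.

6 passes and 5 failures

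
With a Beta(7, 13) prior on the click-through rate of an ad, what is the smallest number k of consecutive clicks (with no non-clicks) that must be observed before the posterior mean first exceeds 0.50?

After k clicks and 0 non-clicks the posterior is Beta(7+k, 13), with mean (7+k)/(7+13+k).
Set (7+k)/(20+k) > 0.50 and solve: k > (0.50·20 − 7)/(1 − 0.50) = 6.000.
The smallest integer exceeding 6.000 is 7.

k = 7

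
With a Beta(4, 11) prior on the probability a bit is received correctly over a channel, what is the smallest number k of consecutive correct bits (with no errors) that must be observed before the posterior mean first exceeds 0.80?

After k correct bits and 0 errors the posterior is Beta(4+k, 11), with mean (4+k)/(4+11+k).
Set (4+k)/(15+k) > 0.80 and solve: k > (0.80·15 − 4)/(1 − 0.80) = 40.000.
The smallest integer exceeding 40.000 is 41, and checking k=41: (45)/(56) = 0.8036 > 0.80.

k = 41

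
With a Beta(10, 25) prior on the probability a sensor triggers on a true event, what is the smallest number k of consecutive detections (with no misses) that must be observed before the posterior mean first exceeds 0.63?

After k detections and 0 misses the posterior is Beta(10+k, 25), with mean (10+k)/(10+25+k).
Set (10+k)/(35+k) > 0.63 and solve: k > (0.63·35 − 10)/(1 − 0.63) = 32.568.
The smallest integer exceeding 32.568 is 33, and checking k=33: (43)/(68) = 0.6324 > 0.63.

k = 33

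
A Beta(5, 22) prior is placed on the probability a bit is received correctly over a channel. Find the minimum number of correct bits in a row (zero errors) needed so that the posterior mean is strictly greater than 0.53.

After k correct bits and 0 errors the posterior is Beta(5+k, 22), with mean (5+k)/(5+22+k).
Set (5+k)/(27+k) > 0.53 and solve: k > (0.53·27 − 5)/(1 − 0.53) = 19.809.
The smallest integer exceeding 19.809 is 20.

k = 20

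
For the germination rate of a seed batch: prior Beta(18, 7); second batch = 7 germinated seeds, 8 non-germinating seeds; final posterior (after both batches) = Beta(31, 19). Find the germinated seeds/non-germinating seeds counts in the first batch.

6 germinated seeds and 4 non-germinating seeds

Because Beta–binomial updating is additive in the counts, the combined data contributed (α_post−α_prior, β_post−β_prior) successes and failures.
Total across both batches: 31−18=13 germinated seeds, 19−7=12 non-germinating seeds.
Subtract the second batch: 13−7=6 germinated seeds and 12−8=4 non-germinating seeds.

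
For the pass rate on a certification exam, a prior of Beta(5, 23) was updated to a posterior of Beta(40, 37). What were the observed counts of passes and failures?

35 passes and 14 failures

Under Beta–binomial conjugacy the posterior parameters are (a+s, b+f).
Match parameters: s=40−5=35, f=37−23=14.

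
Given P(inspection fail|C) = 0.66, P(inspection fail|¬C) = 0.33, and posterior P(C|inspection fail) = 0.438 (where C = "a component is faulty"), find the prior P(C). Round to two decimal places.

P(C) = 0.28

In odds form, posterior odds = prior odds × likelihood ratio, so prior odds = posterior odds ÷ LR.
Posterior odds = 0.438/(1−0.438) = 0.7794. LR = 0.66/0.33 = 2.0000.
Prior odds = 0.7794/2.0000 = 0.3897, so P(C) = 0.3897/(1+0.3897) ≈ 0.28.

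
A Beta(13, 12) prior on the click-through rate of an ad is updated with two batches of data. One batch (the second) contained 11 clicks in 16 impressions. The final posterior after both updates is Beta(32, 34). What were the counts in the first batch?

Sequential conjugate updates are equivalent to a single update on the pooled data, so total successes = posterior α − prior α and total failures = posterior β − prior β.
Total across both batches: 32−13=19 clicks, 34−12=22 non-clicks.
Subtract the second batch: 19−11=8 clicks and 22−5=17 non-clicks.

8 clicks and 17 non-clicks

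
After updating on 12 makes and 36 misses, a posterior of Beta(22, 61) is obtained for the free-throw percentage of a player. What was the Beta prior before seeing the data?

A Beta(α, β) prior with s successes and f failures in binomial data gives a Beta(α+s, β+f) posterior.
Subtract the data counts: 22−12=10, 61−36=25.

Beta(10, 25)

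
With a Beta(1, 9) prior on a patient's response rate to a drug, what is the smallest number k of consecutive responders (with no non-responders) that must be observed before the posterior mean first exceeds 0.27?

After k responders and 0 non-responders the posterior is Beta(1+k, 9), with mean (1+k)/(1+9+k).
Set (1+k)/(10+k) > 0.27 and solve: k > (0.27·10 − 1)/(1 − 0.27) = 2.329.
The smallest integer exceeding 2.329 is 3.

k = 3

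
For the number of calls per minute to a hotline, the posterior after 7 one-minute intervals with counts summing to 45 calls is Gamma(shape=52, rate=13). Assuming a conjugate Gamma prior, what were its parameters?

Gamma(shape=7, rate=6)

Gamma–Poisson conjugacy: posterior shape = α + Σxᵢ, posterior rate = β + n.
So α = 52 − 45 = 7 and β = 13 − 7 = 6.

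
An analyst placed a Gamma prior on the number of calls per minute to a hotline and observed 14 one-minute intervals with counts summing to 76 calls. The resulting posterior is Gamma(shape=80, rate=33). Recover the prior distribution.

Gamma(shape=4, rate=19)

Gamma–Poisson conjugacy: posterior shape = α + Σxᵢ, posterior rate = β + n.
So α = 80 − 76 = 4 and β = 33 − 14 = 19.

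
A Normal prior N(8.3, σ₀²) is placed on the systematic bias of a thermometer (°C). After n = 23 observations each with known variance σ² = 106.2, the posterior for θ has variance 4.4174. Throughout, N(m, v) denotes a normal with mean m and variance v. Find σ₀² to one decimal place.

For the Normal–Normal model with known σ², precisions add: τ_n = τ₀ + n/σ².
So 1/σ₀² = 1/4.4174 − 23/106.2 = 0.226378 − 0.216573 = 0.009805.
Hence σ₀² = 1/0.009805 ≈ 102.0.

σ₀² = 102.0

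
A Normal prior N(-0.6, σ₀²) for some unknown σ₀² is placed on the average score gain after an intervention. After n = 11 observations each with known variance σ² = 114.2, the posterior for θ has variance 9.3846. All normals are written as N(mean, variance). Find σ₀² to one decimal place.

σ₀² = 97.7

For the Normal–Normal model with known σ², precisions add: τ_n = τ₀ + n/σ².
So 1/σ₀² = 1/9.3846 − 11/114.2 = 0.106558 − 0.096322 = 0.010236.
Hence σ₀² = 1/0.010236 ≈ 97.7.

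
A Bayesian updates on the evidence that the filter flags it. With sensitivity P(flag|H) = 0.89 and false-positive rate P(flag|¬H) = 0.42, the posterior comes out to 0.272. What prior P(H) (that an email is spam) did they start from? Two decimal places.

Bayes' rule in odds form gives O(H|E) = O(H)·[P(E|H)/P(E|¬H)], hence O(H) = O(H|E)/LR.
Posterior odds = 0.272/(1−0.272) = 0.3736. LR = 0.89/0.42 = 2.1190.
Prior odds = 0.3736/2.1190 = 0.1763, so P(H) = 0.1763/(1+0.1763) ≈ 0.15.

P(H) = 0.15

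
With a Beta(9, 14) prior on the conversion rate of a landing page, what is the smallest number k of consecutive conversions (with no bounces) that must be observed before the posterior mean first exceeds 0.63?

k = 15

After k conversions and 0 bounces the posterior is Beta(9+k, 14), with mean (9+k)/(9+14+k).
Set (9+k)/(23+k) > 0.63 and solve: k > (0.63·23 − 9)/(1 − 0.63) = 14.838.
The smallest integer exceeding 14.838 is 15, and checking k=15: (24)/(38) = 0.6316 > 0.63.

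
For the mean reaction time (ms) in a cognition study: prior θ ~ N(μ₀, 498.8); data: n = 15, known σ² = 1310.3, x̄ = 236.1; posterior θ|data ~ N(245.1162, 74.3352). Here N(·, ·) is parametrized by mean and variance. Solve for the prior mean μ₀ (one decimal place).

With known observation variance, the Normal–Normal posterior has precision τ_n = τ₀ + n/σ² and mean μ_n = (τ₀μ₀ + (n/σ²)x̄)/τ_n.
Here τ₀ = 1/498.8 = 0.002005 and τ_data = 15/1310.3 = 0.011448, so τ_n = 0.013453.
Rearranging for μ₀: μ₀ = (μ_n·τ_n − τ_data·x̄)/τ₀ = (245.1162·0.013453 − 0.011448·236.1) / 0.002005 = 0.594675/0.002005 ≈ 296.6.

μ₀ = 296.6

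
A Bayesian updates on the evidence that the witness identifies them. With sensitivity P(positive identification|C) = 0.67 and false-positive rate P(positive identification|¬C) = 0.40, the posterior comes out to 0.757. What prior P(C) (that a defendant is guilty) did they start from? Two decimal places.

In odds form, posterior odds = prior odds × likelihood ratio, so prior odds = posterior odds ÷ LR.
Posterior odds = 0.757/(1−0.757) = 3.1152. LR = 0.67/0.40 = 1.6750.
Prior odds = 3.1152/1.6750 = 1.8598, so P(C) = 1.8598/(1+1.8598) ≈ 0.65.

P(C) = 0.65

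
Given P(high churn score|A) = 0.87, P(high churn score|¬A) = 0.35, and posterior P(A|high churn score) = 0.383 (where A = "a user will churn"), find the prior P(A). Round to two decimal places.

In odds form, posterior odds = prior odds × likelihood ratio, so prior odds = posterior odds ÷ LR.
Posterior odds = 0.383/(1−0.383) = 0.6207. LR = 0.87/0.35 = 2.4857.
Prior odds = 0.6207/2.4857 = 0.2497, so P(A) = 0.2497/(1+0.2497) ≈ 0.20.

P(A) = 0.20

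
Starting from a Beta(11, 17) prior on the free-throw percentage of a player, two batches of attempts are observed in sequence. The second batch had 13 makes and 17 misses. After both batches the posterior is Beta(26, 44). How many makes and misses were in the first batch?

2 makes and 10 misses

Because Beta–binomial updating is additive in the counts, the combined data contributed (α_post−α_prior, β_post−β_prior) successes and failures.
Total across both batches: 26−11=15 makes, 44−17=27 misses.
Subtract the second batch: 15−13=2 makes and 27−17=10 misses.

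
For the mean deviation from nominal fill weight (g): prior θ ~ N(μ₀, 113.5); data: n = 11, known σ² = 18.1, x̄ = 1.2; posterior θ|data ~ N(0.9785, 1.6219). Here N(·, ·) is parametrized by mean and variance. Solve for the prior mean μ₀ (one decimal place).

The posterior mean is a precision-weighted average: μ_n = (τ₀μ₀ + τ_data·x̄)/(τ₀+τ_data), with τ₀=1/σ₀² and τ_data=n/σ².
Here τ₀ = 1/113.5 = 0.008811 and τ_data = 11/18.1 = 0.607735, so τ_n = 0.616546.
Rearranging for μ₀: μ₀ = (μ_n·τ_n − τ_data·x̄)/τ₀ = (0.9785·0.616546 − 0.607735·1.2) / 0.008811 = -0.125992/0.008811 ≈ -14.3.

μ₀ = -14.3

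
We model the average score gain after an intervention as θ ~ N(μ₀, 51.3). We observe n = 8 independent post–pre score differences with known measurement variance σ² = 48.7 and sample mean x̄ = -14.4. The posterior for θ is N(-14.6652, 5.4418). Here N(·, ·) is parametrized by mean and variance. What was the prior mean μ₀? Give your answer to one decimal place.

With known observation variance, the Normal–Normal posterior has precision τ_n = τ₀ + n/σ² and mean μ_n = (τ₀μ₀ + (n/σ²)x̄)/τ_n.
Here τ₀ = 1/51.3 = 0.019493 and τ_data = 8/48.7 = 0.164271, so τ_n = 0.183764.
Rearranging for μ₀: μ₀ = (μ_n·τ_n − τ_data·x̄)/τ₀ = (-14.6652·0.183764 − 0.164271·-14.4) / 0.019493 = -0.329433/0.019493 ≈ -16.9.

μ₀ = -16.9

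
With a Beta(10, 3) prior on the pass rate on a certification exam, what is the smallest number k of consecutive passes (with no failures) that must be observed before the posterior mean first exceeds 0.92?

k = 25

After k passes and 0 failures the posterior is Beta(10+k, 3), with mean (10+k)/(10+3+k).
Set (10+k)/(13+k) > 0.92 and solve: k > (0.92·13 − 10)/(1 − 0.92) = 24.500.
The smallest integer exceeding 24.500 is 25.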